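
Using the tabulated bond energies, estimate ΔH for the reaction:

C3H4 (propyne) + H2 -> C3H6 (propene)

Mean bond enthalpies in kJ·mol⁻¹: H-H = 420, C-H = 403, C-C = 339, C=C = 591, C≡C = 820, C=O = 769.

ΔH ≈ −157 kJ

Bonds broken (reactants):
  C≡C: 1 × 820 = 820
  C-C: 1 × 339 = 339
  C-H: 4 × 403 = 1612
  H-H: 1 × 420 = 420
  Σ(broken) = 3191 kJ
Bonds formed (products):
  C-C: 1 × 339 = 339
  C-H: 6 × 403 = 2418
  C=C: 1 × 591 = 591
  Σ(formed) = 3348 kJ
ΔH = Σ(broken) − Σ(formed) = 3191 − 3348 = −157 kJ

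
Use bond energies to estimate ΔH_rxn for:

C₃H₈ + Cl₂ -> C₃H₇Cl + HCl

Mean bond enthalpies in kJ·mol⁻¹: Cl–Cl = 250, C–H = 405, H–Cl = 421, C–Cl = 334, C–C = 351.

Bonds broken (reactants):
  C–C: 2 × 351 = 702
  C–H: 8 × 405 = 3240
  Cl–Cl: 1 × 250 = 250
  Σ(broken) = 4192 kJ
Bonds formed (products):
  C–C: 2 × 351 = 702
  C–Cl: 1 × 334 = 334
  C–H: 7 × 405 = 2835
  H–Cl: 1 × 421 = 421
  Σ(formed) = 4292 kJ
ΔH = Σ(broken) − Σ(formed) = 4192 − 4292 = −100 kJ

ΔH ≈ −100 kJ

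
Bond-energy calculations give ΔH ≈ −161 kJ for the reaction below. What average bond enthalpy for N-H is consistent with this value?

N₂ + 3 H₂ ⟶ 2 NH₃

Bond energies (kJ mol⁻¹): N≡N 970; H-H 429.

Let D be the N-H bond energy.
Σ(broken) = 3×429 + 1×970 = 2257
Σ(formed) = 6×D = 6D
ΔH = Σ(broken) − Σ(formed) = (2257) − (6D) = +2257 − 6D
Setting this equal to −161 kJ gives 6D = 2418, so D = 403 kJ/mol.

D(N-H) ≈ 403 kJ/mol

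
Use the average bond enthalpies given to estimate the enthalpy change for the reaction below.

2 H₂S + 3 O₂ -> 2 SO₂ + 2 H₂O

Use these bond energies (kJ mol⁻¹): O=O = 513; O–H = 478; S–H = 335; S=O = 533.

ΔH ≈ −1165 kJ

Bonds broken (reactants):
  O=O: 3 × 513 = 1539
  S–H: 4 × 335 = 1340
  Σ(broken) = 2879 kJ
Bonds formed (products):
  O–H: 4 × 478 = 1912
  S=O: 4 × 533 = 2132
  Σ(formed) = 4044 kJ
ΔH = Σ(broken) − Σ(formed) = 2879 − 4044 = −1165 kJ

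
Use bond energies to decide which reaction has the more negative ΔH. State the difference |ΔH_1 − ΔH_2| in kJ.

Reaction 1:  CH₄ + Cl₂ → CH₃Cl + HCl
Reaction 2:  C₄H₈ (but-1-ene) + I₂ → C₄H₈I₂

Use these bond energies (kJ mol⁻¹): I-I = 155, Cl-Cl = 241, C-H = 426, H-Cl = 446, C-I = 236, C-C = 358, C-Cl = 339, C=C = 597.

Reaction 1:
  Bonds broken (reactants):
    C-H: 4 × 426 = 1704
    Cl-Cl: 1 × 241 = 241
    Σ(broken) = 1945 kJ
  Bonds formed (products):
    C-Cl: 1 × 339 = 339
    C-H: 3 × 426 = 1278
    H-Cl: 1 × 446 = 446
    Σ(formed) = 2063 kJ
  ΔH_1 = 1945 − 2063 = −118 kJ
Reaction 2:
  Bonds broken (reactants):
    C-C: 2 × 358 = 716
    C-H: 8 × 426 = 3408
    C=C: 1 × 597 = 597
    I-I: 1 × 155 = 155
    Σ(broken) = 4876 kJ
  Bonds formed (products):
    C-C: 3 × 358 = 1074
    C-H: 8 × 426 = 3408
    C-I: 2 × 236 = 472
    Σ(formed) = 4954 kJ
  ΔH_2 = 4876 − 4954 = −78 kJ
ΔH_1 − ΔH_2 = −40 kJ, so reaction 1 has the more negative ΔH; |ΔH_1 − ΔH_2| = 40 kJ.

Reaction 1, by 40 kJ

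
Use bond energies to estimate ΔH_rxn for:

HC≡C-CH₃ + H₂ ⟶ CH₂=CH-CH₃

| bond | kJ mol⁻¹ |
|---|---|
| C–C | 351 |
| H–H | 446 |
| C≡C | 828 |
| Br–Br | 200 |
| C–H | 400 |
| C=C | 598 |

ΔH ≈ −124 kJ

Bonds broken (reactants):
  C≡C: 1 × 828 = 828
  C–C: 1 × 351 = 351
  C–H: 4 × 400 = 1600
  H–H: 1 × 446 = 446
  Σ(broken) = 3225 kJ
Bonds formed (products):
  C–C: 1 × 351 = 351
  C–H: 6 × 400 = 2400
  C=C: 1 × 598 = 598
  Σ(formed) = 3349 kJ
ΔH = Σ(broken) − Σ(formed) = 3225 − 3349 = −124 kJ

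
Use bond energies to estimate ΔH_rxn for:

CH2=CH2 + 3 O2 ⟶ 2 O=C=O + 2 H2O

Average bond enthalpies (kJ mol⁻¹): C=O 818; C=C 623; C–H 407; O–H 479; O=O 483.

Bonds broken (reactants):
  C–H: 4 × 407 = 1628
  C=C: 1 × 623 = 623
  O=O: 3 × 483 = 1449
  Σ(broken) = 3700 kJ
Bonds formed (products):
  C=O: 4 × 818 = 3272
  O–H: 4 × 479 = 1916
  Σ(formed) = 5188 kJ
ΔH = Σ(broken) − Σ(formed) = 3700 − 5188 = −1488 kJ

ΔH ≈ −1488 kJ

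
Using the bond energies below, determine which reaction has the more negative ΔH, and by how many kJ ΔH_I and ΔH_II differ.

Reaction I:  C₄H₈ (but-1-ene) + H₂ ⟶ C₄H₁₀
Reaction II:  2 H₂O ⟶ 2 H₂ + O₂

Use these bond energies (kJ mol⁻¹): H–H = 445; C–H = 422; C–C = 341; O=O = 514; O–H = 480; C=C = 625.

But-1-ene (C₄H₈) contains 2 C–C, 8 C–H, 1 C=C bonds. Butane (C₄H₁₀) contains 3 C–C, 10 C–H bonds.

Reaction I, by 631 kJ

Reaction I:
  Bonds broken (reactants):
    C–C: 2 × 341 = 682
    C–H: 8 × 422 = 3376
    C=C: 1 × 625 = 625
    H–H: 1 × 445 = 445
    Σ(broken) = 5128 kJ
  Bonds formed (products):
    C–C: 3 × 341 = 1023
    C–H: 10 × 422 = 4220
    Σ(formed) = 5243 kJ
  ΔH_I = 5128 − 5243 = −115 kJ
Reaction II:
  Bonds broken (reactants):
    O–H: 4 × 480 = 1920
    Σ(broken) = 1920 kJ
  Bonds formed (products):
    H–H: 2 × 445 = 890
    O=O: 1 × 514 = 514
    Σ(formed) = 1404 kJ
  ΔH_II = 1920 − 1404 = +516 kJ
ΔH_I − ΔH_II = −631 kJ, so reaction I has the more negative ΔH; |ΔH_I − ΔH_II| = 631 kJ.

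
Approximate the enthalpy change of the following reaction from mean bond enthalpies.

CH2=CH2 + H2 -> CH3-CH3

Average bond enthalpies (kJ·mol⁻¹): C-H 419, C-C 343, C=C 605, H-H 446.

Bonds broken (reactants):
  C-H: 4 × 419 = 1676
  C=C: 1 × 605 = 605
  H-H: 1 × 446 = 446
  Σ(broken) = 2727 kJ
Bonds formed (products):
  C-C: 1 × 343 = 343
  C-H: 6 × 419 = 2514
  Σ(formed) = 2857 kJ
ΔH = Σ(broken) − Σ(formed) = 2727 − 2857 = −130 kJ

ΔH ≈ −130 kJ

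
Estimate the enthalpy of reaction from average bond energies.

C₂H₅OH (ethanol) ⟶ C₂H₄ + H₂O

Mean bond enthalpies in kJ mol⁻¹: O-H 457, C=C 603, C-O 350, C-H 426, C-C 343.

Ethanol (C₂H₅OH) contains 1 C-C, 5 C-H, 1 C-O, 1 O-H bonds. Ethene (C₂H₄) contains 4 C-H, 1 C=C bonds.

ΔH ≈ +59 kJ

Bonds broken (reactants):
  C-C: 1 × 343 = 343
  C-H: 5 × 426 = 2130
  C-O: 1 × 350 = 350
  O-H: 1 × 457 = 457
  Σ(broken) = 3280 kJ
Bonds formed (products):
  C-H: 4 × 426 = 1704
  C=C: 1 × 603 = 603
  O-H: 2 × 457 = 914
  Σ(formed) = 3221 kJ
ΔH = Σ(broken) − Σ(formed) = 3280 − 3221 = +59 kJ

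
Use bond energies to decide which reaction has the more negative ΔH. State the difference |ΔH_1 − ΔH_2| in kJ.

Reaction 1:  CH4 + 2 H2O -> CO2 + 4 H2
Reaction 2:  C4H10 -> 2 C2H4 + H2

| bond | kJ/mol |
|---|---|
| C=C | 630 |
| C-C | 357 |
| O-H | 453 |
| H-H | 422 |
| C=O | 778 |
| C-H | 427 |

Reaction 1:
  Bonds broken (reactants):
    C-H: 4 × 427 = 1708
    O-H: 4 × 453 = 1812
    Σ(broken) = 3520 kJ
  Bonds formed (products):
    C=O: 2 × 778 = 1556
    H-H: 4 × 422 = 1688
    Σ(formed) = 3244 kJ
  ΔH_1 = 3520 − 3244 = +276 kJ
Reaction 2:
  Bonds broken (reactants):
    C-C: 3 × 357 = 1071
    C-H: 10 × 427 = 4270
    Σ(broken) = 5341 kJ
  Bonds formed (products):
    C-H: 8 × 427 = 3416
    C=C: 2 × 630 = 1260
    H-H: 1 × 422 = 422
    Σ(formed) = 5098 kJ
  ΔH_2 = 5341 − 5098 = +243 kJ
ΔH_1 − ΔH_2 = +33 kJ, so reaction 2 has the more negative ΔH; |ΔH_1 − ΔH_2| = 33 kJ.

Reaction 2, by 33 kJ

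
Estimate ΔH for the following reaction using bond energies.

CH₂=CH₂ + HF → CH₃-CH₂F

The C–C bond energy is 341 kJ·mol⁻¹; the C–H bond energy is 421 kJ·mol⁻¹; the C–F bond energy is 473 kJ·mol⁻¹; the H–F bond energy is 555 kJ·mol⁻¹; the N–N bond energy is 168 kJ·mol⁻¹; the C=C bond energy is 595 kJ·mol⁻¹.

Bonds broken (reactants):
  C–H: 4 × 421 = 1684
  C=C: 1 × 595 = 595
  H–F: 1 × 555 = 555
  Σ(broken) = 2834 kJ
Bonds formed (products):
  C–C: 1 × 341 = 341
  C–F: 1 × 473 = 473
  C–H: 5 × 421 = 2105
  Σ(formed) = 2919 kJ
ΔH = Σ(broken) − Σ(formed) = 2834 − 2919 = −85 kJ

ΔH ≈ −85 kJ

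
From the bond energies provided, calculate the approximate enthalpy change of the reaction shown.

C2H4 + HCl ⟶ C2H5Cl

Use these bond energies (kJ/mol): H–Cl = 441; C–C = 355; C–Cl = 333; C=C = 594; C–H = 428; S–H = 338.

Bonds broken (reactants):
  C–H: 4 × 428 = 1712
  C=C: 1 × 594 = 594
  H–Cl: 1 × 441 = 441
  Σ(broken) = 2747 kJ
Bonds formed (products):
  C–C: 1 × 355 = 355
  C–Cl: 1 × 333 = 333
  C–H: 5 × 428 = 2140
  Σ(formed) = 2828 kJ
ΔH = Σ(broken) − Σ(formed) = 2747 − 2828 = −81 kJ

ΔH ≈ −81 kJ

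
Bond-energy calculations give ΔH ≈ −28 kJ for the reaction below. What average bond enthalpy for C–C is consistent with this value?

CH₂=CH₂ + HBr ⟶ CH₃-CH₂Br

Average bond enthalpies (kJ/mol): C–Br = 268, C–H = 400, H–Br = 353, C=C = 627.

Let D be the C–C bond energy.
Σ(broken) = 4×400 + 1×627 + 1×353 = 2580
Σ(formed) = 1×268 + 1×D + 5×400 = 2268 + D
ΔH = Σ(broken) − Σ(formed) = (2580) − (2268 + D) = +312 − D
Setting this equal to −28 kJ gives D = 340 kJ/mol.

D(C–C) ≈ 340 kJ/mol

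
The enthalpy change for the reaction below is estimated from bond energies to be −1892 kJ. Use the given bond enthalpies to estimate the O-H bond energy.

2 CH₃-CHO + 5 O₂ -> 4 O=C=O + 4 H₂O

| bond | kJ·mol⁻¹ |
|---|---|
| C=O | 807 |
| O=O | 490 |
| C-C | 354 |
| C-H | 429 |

D(O-H) ≈ 455 kJ/mol

Let D be the O-H bond energy.
Σ(broken) = 2×354 + 8×429 + 2×807 + 5×490 = 8204
Σ(formed) = 8×807 + 8×D = 6456 + 8D
ΔH = Σ(broken) − Σ(formed) = (8204) − (6456 + 8D) = +1748 − 8D
Setting this equal to −1892 kJ gives 8D = 3640, so D = 455 kJ/mol.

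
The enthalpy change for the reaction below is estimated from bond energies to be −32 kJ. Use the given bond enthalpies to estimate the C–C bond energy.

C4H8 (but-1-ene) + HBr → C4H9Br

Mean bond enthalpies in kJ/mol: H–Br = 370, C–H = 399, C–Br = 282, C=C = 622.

Let D be the C–C bond energy.
Σ(broken) = 2×D + 8×399 + 1×622 + 1×370 = 4184 + 2D
Σ(formed) = 1×282 + 3×D + 9×399 = 3873 + 3D
ΔH = Σ(broken) − Σ(formed) = (4184 + 2D) − (3873 + 3D) = +311 − D
Setting this equal to −32 kJ gives D = 343 kJ/mol.

D(C–C) ≈ 343 kJ/mol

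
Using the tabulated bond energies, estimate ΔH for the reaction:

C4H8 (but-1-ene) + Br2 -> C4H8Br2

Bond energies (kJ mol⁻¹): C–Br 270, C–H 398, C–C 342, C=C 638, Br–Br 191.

Bonds broken (reactants):
  Br–Br: 1 × 191 = 191
  C–C: 2 × 342 = 684
  C–H: 8 × 398 = 3184
  C=C: 1 × 638 = 638
  Σ(broken) = 4697 kJ
Bonds formed (products):
  C–Br: 2 × 270 = 540
  C–C: 3 × 342 = 1026
  C–H: 8 × 398 = 3184
  Σ(formed) = 4750 kJ
ΔH = Σ(broken) − Σ(formed) = 4697 − 4750 = −53 kJ

ΔH ≈ −53 kJ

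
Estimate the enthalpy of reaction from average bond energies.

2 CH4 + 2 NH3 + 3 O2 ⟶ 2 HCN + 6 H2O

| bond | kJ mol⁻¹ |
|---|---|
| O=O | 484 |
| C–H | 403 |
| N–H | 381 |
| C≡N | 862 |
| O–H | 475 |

Bonds broken (reactants):
  C–H: 8 × 403 = 3224
  N–H: 6 × 381 = 2286
  O=O: 3 × 484 = 1452
  Σ(broken) = 6962 kJ
Bonds formed (products):
  C≡N: 2 × 862 = 1724
  C–H: 2 × 403 = 806
  O–H: 12 × 475 = 5700
  Σ(formed) = 8230 kJ
ΔH = Σ(broken) − Σ(formed) = 6962 − 8230 = −1268 kJ

ΔH ≈ −1268 kJ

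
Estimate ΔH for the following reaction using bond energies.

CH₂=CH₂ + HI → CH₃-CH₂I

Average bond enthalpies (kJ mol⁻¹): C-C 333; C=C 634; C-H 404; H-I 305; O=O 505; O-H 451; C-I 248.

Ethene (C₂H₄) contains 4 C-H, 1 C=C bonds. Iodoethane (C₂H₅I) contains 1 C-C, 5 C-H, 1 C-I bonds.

ΔH ≈ −46 kJ

Bonds broken (reactants):
  C-H: 4 × 404 = 1616
  C=C: 1 × 634 = 634
  H-I: 1 × 305 = 305
  Σ(broken) = 2555 kJ
Bonds formed (products):
  C-C: 1 × 333 = 333
  C-H: 5 × 404 = 2020
  C-I: 1 × 248 = 248
  Σ(formed) = 2601 kJ
ΔH = Σ(broken) − Σ(formed) = 2555 − 2601 = −46 kJ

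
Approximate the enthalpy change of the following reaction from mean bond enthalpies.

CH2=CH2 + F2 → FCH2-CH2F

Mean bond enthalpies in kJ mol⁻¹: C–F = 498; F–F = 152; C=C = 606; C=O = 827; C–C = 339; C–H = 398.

Bonds broken (reactants):
  C–H: 4 × 398 = 1592
  C=C: 1 × 606 = 606
  F–F: 1 × 152 = 152
  Σ(broken) = 2350 kJ
Bonds formed (products):
  C–C: 1 × 339 = 339
  C–F: 2 × 498 = 996
  C–H: 4 × 398 = 1592
  Σ(formed) = 2927 kJ
ΔH = Σ(broken) − Σ(formed) = 2350 − 2927 = −577 kJ

ΔH ≈ −577 kJ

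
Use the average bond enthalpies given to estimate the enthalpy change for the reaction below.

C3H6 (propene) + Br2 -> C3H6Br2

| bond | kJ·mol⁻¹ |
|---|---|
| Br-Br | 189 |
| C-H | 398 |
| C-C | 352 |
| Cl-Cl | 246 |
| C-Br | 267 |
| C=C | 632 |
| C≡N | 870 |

Bonds broken (reactants):
  Br-Br: 1 × 189 = 189
  C-C: 1 × 352 = 352
  C-H: 6 × 398 = 2388
  C=C: 1 × 632 = 632
  Σ(broken) = 3561 kJ
Bonds formed (products):
  C-Br: 2 × 267 = 534
  C-C: 2 × 352 = 704
  C-H: 6 × 398 = 2388
  Σ(formed) = 3626 kJ
ΔH = Σ(broken) − Σ(formed) = 3561 − 3626 = −65 kJ

ΔH ≈ −65 kJ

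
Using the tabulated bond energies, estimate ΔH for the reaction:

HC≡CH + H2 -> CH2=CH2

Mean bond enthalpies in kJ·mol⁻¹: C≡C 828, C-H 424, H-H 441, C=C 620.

ΔH ≈ −199 kJ

Bonds broken (reactants):
  C≡C: 1 × 828 = 828
  C-H: 2 × 424 = 848
  H-H: 1 × 441 = 441
  Σ(broken) = 2117 kJ
Bonds formed (products):
  C-H: 4 × 424 = 1696
  C=C: 1 × 620 = 620
  Σ(formed) = 2316 kJ
ΔH = Σ(broken) − Σ(formed) = 2117 − 2316 = −199 kJ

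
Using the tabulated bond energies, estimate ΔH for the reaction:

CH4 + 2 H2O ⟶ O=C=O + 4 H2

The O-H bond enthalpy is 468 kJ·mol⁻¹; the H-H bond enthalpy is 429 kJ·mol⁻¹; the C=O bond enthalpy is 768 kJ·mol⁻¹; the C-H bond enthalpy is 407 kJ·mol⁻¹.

Bonds broken (reactants):
  C-H: 4 × 407 = 1628
  O-H: 4 × 468 = 1872
  Σ(broken) = 3500 kJ
Bonds formed (products):
  C=O: 2 × 768 = 1536
  H-H: 4 × 429 = 1716
  Σ(formed) = 3252 kJ
ΔH = Σ(broken) − Σ(formed) = 3500 − 3252 = +248 kJ

ΔH ≈ +248 kJ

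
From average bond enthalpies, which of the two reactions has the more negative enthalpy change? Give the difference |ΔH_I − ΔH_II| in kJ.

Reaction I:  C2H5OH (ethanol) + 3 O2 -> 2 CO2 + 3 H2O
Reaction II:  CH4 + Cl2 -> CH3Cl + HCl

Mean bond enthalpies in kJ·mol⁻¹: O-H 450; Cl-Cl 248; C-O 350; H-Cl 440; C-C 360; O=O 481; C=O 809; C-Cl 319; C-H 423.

Reaction I, by 1130 kJ

Reaction I:
  Bonds broken (reactants):
    C-C: 1 × 360 = 360
    C-H: 5 × 423 = 2115
    C-O: 1 × 350 = 350
    O-H: 1 × 450 = 450
    O=O: 3 × 481 = 1443
    Σ(broken) = 4718 kJ
  Bonds formed (products):
    C=O: 4 × 809 = 3236
    O-H: 6 × 450 = 2700
    Σ(formed) = 5936 kJ
  ΔH_I = 4718 − 5936 = −1218 kJ
Reaction II:
  Bonds broken (reactants):
    C-H: 4 × 423 = 1692
    Cl-Cl: 1 × 248 = 248
    Σ(broken) = 1940 kJ
  Bonds formed (products):
    C-Cl: 1 × 319 = 319
    C-H: 3 × 423 = 1269
    H-Cl: 1 × 440 = 440
    Σ(formed) = 2028 kJ
  ΔH_II = 1940 − 2028 = −88 kJ
ΔH_I − ΔH_II = −1130 kJ, so reaction I has the more negative ΔH; |ΔH_I − ΔH_II| = 1130 kJ.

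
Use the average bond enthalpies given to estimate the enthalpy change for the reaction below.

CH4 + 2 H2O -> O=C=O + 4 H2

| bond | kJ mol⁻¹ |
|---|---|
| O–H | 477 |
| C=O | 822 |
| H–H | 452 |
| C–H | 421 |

Bonds broken (reactants):
  C–H: 4 × 421 = 1684
  O–H: 4 × 477 = 1908
  Σ(broken) = 3592 kJ
Bonds formed (products):
  C=O: 2 × 822 = 1644
  H–H: 4 × 452 = 1808
  Σ(formed) = 3452 kJ
ΔH = Σ(broken) − Σ(formed) = 3592 − 3452 = +140 kJ

ΔH ≈ +140 kJ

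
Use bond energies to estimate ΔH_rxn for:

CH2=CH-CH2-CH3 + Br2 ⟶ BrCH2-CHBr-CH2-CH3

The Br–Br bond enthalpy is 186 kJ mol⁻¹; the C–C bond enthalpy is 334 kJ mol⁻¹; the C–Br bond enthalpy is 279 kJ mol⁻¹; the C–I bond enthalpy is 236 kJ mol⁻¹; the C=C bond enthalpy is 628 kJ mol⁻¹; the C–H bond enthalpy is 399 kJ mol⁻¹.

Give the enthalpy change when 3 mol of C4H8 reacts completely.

Bonds broken (reactants):
  Br–Br: 1 × 186 = 186
  C–C: 2 × 334 = 668
  C–H: 8 × 399 = 3192
  C=C: 1 × 628 = 628
  Σ(broken) = 4674 kJ
Bonds formed (products):
  C–Br: 2 × 279 = 558
  C–C: 3 × 334 = 1002
  C–H: 8 × 399 = 3192
  Σ(formed) = 4752 kJ
ΔH = Σ(broken) − Σ(formed) = 4674 − 4752 = −78 kJ
For 3× the reaction as written: 3 × (−78) = −234 kJ

ΔH = −234 kJ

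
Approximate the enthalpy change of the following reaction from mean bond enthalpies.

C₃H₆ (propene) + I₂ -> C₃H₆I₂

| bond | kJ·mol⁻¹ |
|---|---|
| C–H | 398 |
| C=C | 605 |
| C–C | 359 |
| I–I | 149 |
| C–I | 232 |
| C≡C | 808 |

Bonds broken (reactants):
  C–C: 1 × 359 = 359
  C–H: 6 × 398 = 2388
  C=C: 1 × 605 = 605
  I–I: 1 × 149 = 149
  Σ(broken) = 3501 kJ
Bonds formed (products):
  C–C: 2 × 359 = 718
  C–H: 6 × 398 = 2388
  C–I: 2 × 232 = 464
  Σ(formed) = 3570 kJ
ΔH = Σ(broken) − Σ(formed) = 3501 − 3570 = −69 kJ

ΔH ≈ −69 kJ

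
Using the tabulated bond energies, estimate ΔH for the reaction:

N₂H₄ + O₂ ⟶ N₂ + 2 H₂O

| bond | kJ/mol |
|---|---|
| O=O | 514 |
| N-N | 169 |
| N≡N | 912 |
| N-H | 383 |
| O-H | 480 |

ΔH ≈ −617 kJ

Bonds broken (reactants):
  N-H: 4 × 383 = 1532
  N-N: 1 × 169 = 169
  O=O: 1 × 514 = 514
  Σ(broken) = 2215 kJ
Bonds formed (products):
  N≡N: 1 × 912 = 912
  O-H: 4 × 480 = 1920
  Σ(formed) = 2832 kJ
ΔH = Σ(broken) − Σ(formed) = 2215 − 2832 = −617 kJ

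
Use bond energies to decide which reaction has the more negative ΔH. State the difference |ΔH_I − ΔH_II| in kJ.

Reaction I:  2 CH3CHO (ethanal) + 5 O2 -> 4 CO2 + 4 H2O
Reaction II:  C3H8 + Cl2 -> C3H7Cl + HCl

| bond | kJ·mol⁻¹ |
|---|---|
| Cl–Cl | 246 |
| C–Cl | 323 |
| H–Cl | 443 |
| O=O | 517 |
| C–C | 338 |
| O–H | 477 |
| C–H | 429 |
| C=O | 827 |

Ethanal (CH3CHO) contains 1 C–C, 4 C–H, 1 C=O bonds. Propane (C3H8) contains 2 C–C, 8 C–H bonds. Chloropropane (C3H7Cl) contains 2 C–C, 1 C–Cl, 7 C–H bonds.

Reaction I:
  Bonds broken (reactants):
    C–C: 2 × 338 = 676
    C–H: 8 × 429 = 3432
    C=O: 2 × 827 = 1654
    O=O: 5 × 517 = 2585
    Σ(broken) = 8347 kJ
  Bonds formed (products):
    C=O: 8 × 827 = 6616
    O–H: 8 × 477 = 3816
    Σ(formed) = 10432 kJ
  ΔH_I = 8347 − 10432 = −2085 kJ
Reaction II:
  Bonds broken (reactants):
    C–C: 2 × 338 = 676
    C–H: 8 × 429 = 3432
    Cl–Cl: 1 × 246 = 246
    Σ(broken) = 4354 kJ
  Bonds formed (products):
    C–C: 2 × 338 = 676
    C–Cl: 1 × 323 = 323
    C–H: 7 × 429 = 3003
    H–Cl: 1 × 443 = 443
    Σ(formed) = 4445 kJ
  ΔH_II = 4354 − 4445 = −91 kJ
ΔH_I − ΔH_II = −1994 kJ, so reaction I has the more negative ΔH; |ΔH_I − ΔH_II| = 1994 kJ.

Reaction I, by 1994 kJ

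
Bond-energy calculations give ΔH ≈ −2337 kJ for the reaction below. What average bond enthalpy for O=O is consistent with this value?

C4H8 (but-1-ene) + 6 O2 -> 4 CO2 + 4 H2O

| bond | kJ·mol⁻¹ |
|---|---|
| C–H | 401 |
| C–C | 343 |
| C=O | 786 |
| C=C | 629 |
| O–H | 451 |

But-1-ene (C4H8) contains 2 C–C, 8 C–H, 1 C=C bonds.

D(O=O) ≈ 506 kJ/mol

Let D be the O=O bond energy.
Σ(broken) = 2×343 + 8×401 + 1×629 + 6×D = 4523 + 6D
Σ(formed) = 8×786 + 8×451 = 9896
ΔH = Σ(broken) − Σ(formed) = (4523 + 6D) − (9896) = −5373 + 6D
Setting this equal to −2337 kJ gives 6D = 3036, so D = 506 kJ/mol.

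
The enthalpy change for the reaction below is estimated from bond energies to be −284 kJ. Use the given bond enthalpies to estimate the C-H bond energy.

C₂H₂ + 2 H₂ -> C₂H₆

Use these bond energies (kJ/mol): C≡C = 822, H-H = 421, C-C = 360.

D(C-H) ≈ 397 kJ/mol

Let D be the C-H bond energy.
Σ(broken) = 1×822 + 2×D + 2×421 = 1664 + 2D
Σ(formed) = 1×360 + 6×D = 360 + 6D
ΔH = Σ(broken) − Σ(formed) = (1664 + 2D) − (360 + 6D) = +1304 − 4D
Setting this equal to −284 kJ gives 4D = 1588, so D = 397 kJ/mol.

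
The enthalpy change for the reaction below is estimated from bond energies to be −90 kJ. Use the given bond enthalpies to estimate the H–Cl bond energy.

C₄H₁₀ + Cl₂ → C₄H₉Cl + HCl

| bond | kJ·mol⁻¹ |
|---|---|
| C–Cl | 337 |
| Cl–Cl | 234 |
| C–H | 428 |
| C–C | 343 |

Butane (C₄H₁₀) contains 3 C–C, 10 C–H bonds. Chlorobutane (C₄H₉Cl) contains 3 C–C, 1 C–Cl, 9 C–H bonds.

Let D be the H–Cl bond energy.
Σ(broken) = 3×343 + 10×428 + 1×234 = 5543
Σ(formed) = 3×343 + 1×337 + 9×428 + 1×D = 5218 + D
ΔH = Σ(broken) − Σ(formed) = (5543) − (5218 + D) = +325 − D
Setting this equal to −90 kJ gives D = 415 kJ/mol.

D(H–Cl) ≈ 415 kJ/mol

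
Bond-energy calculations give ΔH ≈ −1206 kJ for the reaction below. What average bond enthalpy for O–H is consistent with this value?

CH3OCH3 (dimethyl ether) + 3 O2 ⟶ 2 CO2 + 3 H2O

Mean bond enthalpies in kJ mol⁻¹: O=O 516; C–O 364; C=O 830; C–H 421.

D(O–H) ≈ 448 kJ/mol

Let D be the O–H bond energy.
Σ(broken) = 6×421 + 2×364 + 3×516 = 4802
Σ(formed) = 4×830 + 6×D = 3320 + 6D
ΔH = Σ(broken) − Σ(formed) = (4802) − (3320 + 6D) = +1482 − 6D
Setting this equal to −1206 kJ gives 6D = 2688, so D = 448 kJ/mol.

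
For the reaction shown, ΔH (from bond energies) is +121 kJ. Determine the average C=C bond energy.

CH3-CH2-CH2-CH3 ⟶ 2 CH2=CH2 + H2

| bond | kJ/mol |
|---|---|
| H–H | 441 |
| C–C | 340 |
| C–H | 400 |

Let D be the C=C bond energy.
Σ(broken) = 3×340 + 10×400 = 5020
Σ(formed) = 8×400 + 2×D + 1×441 = 3641 + 2D
ΔH = Σ(broken) − Σ(formed) = (5020) − (3641 + 2D) = +1379 − 2D
Setting this equal to +121 kJ gives 2D = 1258, so D = 629 kJ/mol.

D(C=C) ≈ 629 kJ/mol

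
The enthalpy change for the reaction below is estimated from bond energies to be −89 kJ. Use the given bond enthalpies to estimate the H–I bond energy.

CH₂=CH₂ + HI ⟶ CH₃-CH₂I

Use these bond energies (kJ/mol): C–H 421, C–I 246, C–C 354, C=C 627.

Let D be the H–I bond energy.
Σ(broken) = 4×421 + 1×627 + 1×D = 2311 + D
Σ(formed) = 1×354 + 5×421 + 1×246 = 2705
ΔH = Σ(broken) − Σ(formed) = (2311 + D) − (2705) = −394 + D
Setting this equal to −89 kJ gives D = 305 kJ/mol.

D(H–I) ≈ 305 kJ/mol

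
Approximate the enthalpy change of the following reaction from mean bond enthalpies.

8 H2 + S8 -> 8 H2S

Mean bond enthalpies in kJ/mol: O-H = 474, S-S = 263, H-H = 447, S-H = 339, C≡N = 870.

Bonds broken (reactants):
  H-H: 8 × 447 = 3576
  S-S: 8 × 263 = 2104
  Σ(broken) = 5680 kJ
Bonds formed (products):
  S-H: 16 × 339 = 5424
  Σ(formed) = 5424 kJ
ΔH = Σ(broken) − Σ(formed) = 5680 − 5424 = +256 kJ

ΔH ≈ +256 kJ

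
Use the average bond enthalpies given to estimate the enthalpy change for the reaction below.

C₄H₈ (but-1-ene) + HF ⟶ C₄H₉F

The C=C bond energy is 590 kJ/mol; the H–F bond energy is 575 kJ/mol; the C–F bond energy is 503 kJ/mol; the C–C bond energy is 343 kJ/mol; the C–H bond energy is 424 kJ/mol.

Bonds broken (reactants):
  C–C: 2 × 343 = 686
  C–H: 8 × 424 = 3392
  C=C: 1 × 590 = 590
  H–F: 1 × 575 = 575
  Σ(broken) = 5243 kJ
Bonds formed (products):
  C–C: 3 × 343 = 1029
  C–F: 1 × 503 = 503
  C–H: 9 × 424 = 3816
  Σ(formed) = 5348 kJ
ΔH = Σ(broken) − Σ(formed) = 5243 − 5348 = −105 kJ

ΔH ≈ −105 kJ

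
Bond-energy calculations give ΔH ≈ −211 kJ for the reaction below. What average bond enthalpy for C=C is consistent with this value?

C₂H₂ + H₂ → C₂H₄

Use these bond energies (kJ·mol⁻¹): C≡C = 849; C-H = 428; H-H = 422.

Let D be the C=C bond energy.
Σ(broken) = 1×849 + 2×428 + 1×422 = 2127
Σ(formed) = 4×428 + 1×D = 1712 + D
ΔH = Σ(broken) − Σ(formed) = (2127) − (1712 + D) = +415 − D
Setting this equal to −211 kJ gives D = 626 kJ/mol.

D(C=C) ≈ 626 kJ/mol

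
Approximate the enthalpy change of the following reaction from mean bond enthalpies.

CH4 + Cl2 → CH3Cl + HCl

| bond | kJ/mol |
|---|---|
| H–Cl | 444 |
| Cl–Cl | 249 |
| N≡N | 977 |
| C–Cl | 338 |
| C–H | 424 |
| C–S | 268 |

Bonds broken (reactants):
  C–H: 4 × 424 = 1696
  Cl–Cl: 1 × 249 = 249
  Σ(broken) = 1945 kJ
Bonds formed (products):
  C–Cl: 1 × 338 = 338
  C–H: 3 × 424 = 1272
  H–Cl: 1 × 444 = 444
  Σ(formed) = 2054 kJ
ΔH = Σ(broken) − Σ(formed) = 1945 − 2054 = −109 kJ

ΔH ≈ −109 kJ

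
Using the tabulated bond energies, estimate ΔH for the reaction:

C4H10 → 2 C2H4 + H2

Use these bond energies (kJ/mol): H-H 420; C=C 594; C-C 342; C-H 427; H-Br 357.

ΔH ≈ +272 kJ

Bonds broken (reactants):
  C-C: 3 × 342 = 1026
  C-H: 10 × 427 = 4270
  Σ(broken) = 5296 kJ
Bonds formed (products):
  C-H: 8 × 427 = 3416
  C=C: 2 × 594 = 1188
  H-H: 1 × 420 = 420
  Σ(formed) = 5024 kJ
ΔH = Σ(broken) − Σ(formed) = 5296 − 5024 = +272 kJ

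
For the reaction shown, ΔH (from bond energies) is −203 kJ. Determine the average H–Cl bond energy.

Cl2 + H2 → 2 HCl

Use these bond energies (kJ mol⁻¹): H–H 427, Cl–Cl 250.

Let D be the H–Cl bond energy.
Σ(broken) = 1×250 + 1×427 = 677
Σ(formed) = 2×D = 2D
ΔH = Σ(broken) − Σ(formed) = (677) − (2D) = +677 − 2D
Setting this equal to −203 kJ gives 2D = 880, so D = 440 kJ/mol.

D(H–Cl) ≈ 440 kJ/mol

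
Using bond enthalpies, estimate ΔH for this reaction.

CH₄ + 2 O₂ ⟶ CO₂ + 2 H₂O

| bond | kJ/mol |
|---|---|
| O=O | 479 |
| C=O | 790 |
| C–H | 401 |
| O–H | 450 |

ΔH ≈ −818 kJ

Bonds broken (reactants):
  C–H: 4 × 401 = 1604
  O=O: 2 × 479 = 958
  Σ(broken) = 2562 kJ
Bonds formed (products):
  C=O: 2 × 790 = 1580
  O–H: 4 × 450 = 1800
  Σ(formed) = 3380 kJ
ΔH = Σ(broken) − Σ(formed) = 2562 − 3380 = −818 kJ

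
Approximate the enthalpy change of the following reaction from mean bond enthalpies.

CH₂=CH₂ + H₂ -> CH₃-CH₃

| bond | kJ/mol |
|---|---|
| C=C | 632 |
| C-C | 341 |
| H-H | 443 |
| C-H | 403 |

Bonds broken (reactants):
  C-H: 4 × 403 = 1612
  C=C: 1 × 632 = 632
  H-H: 1 × 443 = 443
  Σ(broken) = 2687 kJ
Bonds formed (products):
  C-C: 1 × 341 = 341
  C-H: 6 × 403 = 2418
  Σ(formed) = 2759 kJ
ΔH = Σ(broken) − Σ(formed) = 2687 − 2759 = −72 kJ

ΔH ≈ −72 kJ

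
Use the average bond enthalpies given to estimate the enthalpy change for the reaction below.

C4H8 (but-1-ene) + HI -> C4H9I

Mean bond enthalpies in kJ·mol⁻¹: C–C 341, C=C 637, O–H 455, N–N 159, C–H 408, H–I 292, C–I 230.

ΔH ≈ −50 kJ

Bonds broken (reactants):
  C–C: 2 × 341 = 682
  C–H: 8 × 408 = 3264
  C=C: 1 × 637 = 637
  H–I: 1 × 292 = 292
  Σ(broken) = 4875 kJ
Bonds formed (products):
  C–C: 3 × 341 = 1023
  C–H: 9 × 408 = 3672
  C–I: 1 × 230 = 230
  Σ(formed) = 4925 kJ
ΔH = Σ(broken) − Σ(formed) = 4875 − 4925 = −50 kJ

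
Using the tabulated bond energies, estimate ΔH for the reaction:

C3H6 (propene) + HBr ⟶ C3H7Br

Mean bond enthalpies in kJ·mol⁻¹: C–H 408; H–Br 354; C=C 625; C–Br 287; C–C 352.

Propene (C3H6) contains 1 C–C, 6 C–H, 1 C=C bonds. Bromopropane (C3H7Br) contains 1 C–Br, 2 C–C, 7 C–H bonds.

ΔH ≈ −68 kJ

Bonds broken (reactants):
  C–C: 1 × 352 = 352
  C–H: 6 × 408 = 2448
  C=C: 1 × 625 = 625
  H–Br: 1 × 354 = 354
  Σ(broken) = 3779 kJ
Bonds formed (products):
  C–Br: 1 × 287 = 287
  C–C: 2 × 352 = 704
  C–H: 7 × 408 = 2856
  Σ(formed) = 3847 kJ
ΔH = Σ(broken) − Σ(formed) = 3779 − 3847 = −68 kJ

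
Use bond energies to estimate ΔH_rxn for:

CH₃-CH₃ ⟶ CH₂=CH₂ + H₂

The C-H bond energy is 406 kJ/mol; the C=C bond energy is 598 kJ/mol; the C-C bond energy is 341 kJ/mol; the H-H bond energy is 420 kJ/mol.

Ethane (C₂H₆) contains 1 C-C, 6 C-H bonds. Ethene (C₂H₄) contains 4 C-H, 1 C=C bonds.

Bonds broken (reactants):
  C-C: 1 × 341 = 341
  C-H: 6 × 406 = 2436
  Σ(broken) = 2777 kJ
Bonds formed (products):
  C-H: 4 × 406 = 1624
  C=C: 1 × 598 = 598
  H-H: 1 × 420 = 420
  Σ(formed) = 2642 kJ
ΔH = Σ(broken) − Σ(formed) = 2777 − 2642 = +135 kJ

ΔH ≈ +135 kJ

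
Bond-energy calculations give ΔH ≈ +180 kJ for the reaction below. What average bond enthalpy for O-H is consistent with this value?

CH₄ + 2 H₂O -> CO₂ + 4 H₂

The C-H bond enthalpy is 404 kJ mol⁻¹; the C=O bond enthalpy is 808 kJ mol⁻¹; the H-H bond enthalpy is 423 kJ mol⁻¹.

D(O-H) ≈ 468 kJ/mol

Let D be the O-H bond energy.
Σ(broken) = 4×404 + 4×D = 1616 + 4D
Σ(formed) = 2×808 + 4×423 = 3308
ΔH = Σ(broken) − Σ(formed) = (1616 + 4D) − (3308) = −1692 + 4D
Setting this equal to +180 kJ gives 4D = 1872, so D = 468 kJ/mol.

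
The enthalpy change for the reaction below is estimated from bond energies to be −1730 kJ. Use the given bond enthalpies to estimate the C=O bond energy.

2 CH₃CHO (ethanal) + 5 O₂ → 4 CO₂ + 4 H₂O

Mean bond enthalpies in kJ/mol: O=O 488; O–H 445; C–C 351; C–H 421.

Let D be the C=O bond energy.
Σ(broken) = 2×351 + 8×421 + 2×D + 5×488 = 6510 + 2D
Σ(formed) = 8×D + 8×445 = 3560 + 8D
ΔH = Σ(broken) − Σ(formed) = (6510 + 2D) − (3560 + 8D) = +2950 − 6D
Setting this equal to −1730 kJ gives 6D = 4680, so D = 780 kJ/mol.

D(C=O) ≈ 780 kJ/mol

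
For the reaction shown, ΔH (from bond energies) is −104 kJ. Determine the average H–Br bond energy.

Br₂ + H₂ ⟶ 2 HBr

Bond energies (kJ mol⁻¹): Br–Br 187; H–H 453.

D(H–Br) ≈ 372 kJ/mol

Let D be the H–Br bond energy.
Σ(broken) = 1×187 + 1×453 = 640
Σ(formed) = 2×D = 2D
ΔH = Σ(broken) − Σ(formed) = (640) − (2D) = +640 − 2D
Setting this equal to −104 kJ gives 2D = 744, so D = 372 kJ/mol.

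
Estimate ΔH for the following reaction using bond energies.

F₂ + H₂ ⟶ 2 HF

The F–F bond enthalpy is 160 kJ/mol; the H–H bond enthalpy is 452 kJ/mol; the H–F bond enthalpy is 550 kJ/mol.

ΔH ≈ −488 kJ

Bonds broken (reactants):
  F–F: 1 × 160 = 160
  H–H: 1 × 452 = 452
  Σ(broken) = 612 kJ
Bonds formed (products):
  H–F: 2 × 550 = 1100
  Σ(formed) = 1100 kJ
ΔH = Σ(broken) − Σ(formed) = 612 − 1100 = −488 kJ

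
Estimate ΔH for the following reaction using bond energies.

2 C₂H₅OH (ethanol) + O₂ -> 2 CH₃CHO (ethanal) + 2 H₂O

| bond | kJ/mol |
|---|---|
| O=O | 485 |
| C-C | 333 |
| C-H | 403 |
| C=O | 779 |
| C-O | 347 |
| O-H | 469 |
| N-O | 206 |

Bonds broken (reactants):
  C-C: 2 × 333 = 666
  C-H: 10 × 403 = 4030
  C-O: 2 × 347 = 694
  O-H: 2 × 469 = 938
  O=O: 1 × 485 = 485
  Σ(broken) = 6813 kJ
Bonds formed (products):
  C-C: 2 × 333 = 666
  C-H: 8 × 403 = 3224
  C=O: 2 × 779 = 1558
  O-H: 4 × 469 = 1876
  Σ(formed) = 7324 kJ
ΔH = Σ(broken) − Σ(formed) = 6813 − 7324 = −511 kJ

ΔH ≈ −511 kJ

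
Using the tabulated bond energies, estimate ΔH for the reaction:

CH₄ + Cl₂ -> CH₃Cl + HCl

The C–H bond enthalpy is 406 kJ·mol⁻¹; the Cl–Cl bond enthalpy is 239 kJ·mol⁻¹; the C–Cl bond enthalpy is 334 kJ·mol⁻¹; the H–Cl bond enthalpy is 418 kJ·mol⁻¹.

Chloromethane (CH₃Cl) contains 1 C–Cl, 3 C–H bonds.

ΔH ≈ −107 kJ

Bonds broken (reactants):
  C–H: 4 × 406 = 1624
  Cl–Cl: 1 × 239 = 239
  Σ(broken) = 1863 kJ
Bonds formed (products):
  C–Cl: 1 × 334 = 334
  C–H: 3 × 406 = 1218
  H–Cl: 1 × 418 = 418
  Σ(formed) = 1970 kJ
ΔH = Σ(broken) − Σ(formed) = 1863 − 1970 = −107 kJ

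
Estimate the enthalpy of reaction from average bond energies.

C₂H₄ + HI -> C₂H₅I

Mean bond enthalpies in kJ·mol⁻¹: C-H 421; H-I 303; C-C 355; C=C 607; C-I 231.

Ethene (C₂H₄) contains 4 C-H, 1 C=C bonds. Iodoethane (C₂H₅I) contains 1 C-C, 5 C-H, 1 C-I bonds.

Bonds broken (reactants):
  C-H: 4 × 421 = 1684
  C=C: 1 × 607 = 607
  H-I: 1 × 303 = 303
  Σ(broken) = 2594 kJ
Bonds formed (products):
  C-C: 1 × 355 = 355
  C-H: 5 × 421 = 2105
  C-I: 1 × 231 = 231
  Σ(formed) = 2691 kJ
ΔH = Σ(broken) − Σ(formed) = 2594 − 2691 = −97 kJ

ΔH ≈ −97 kJ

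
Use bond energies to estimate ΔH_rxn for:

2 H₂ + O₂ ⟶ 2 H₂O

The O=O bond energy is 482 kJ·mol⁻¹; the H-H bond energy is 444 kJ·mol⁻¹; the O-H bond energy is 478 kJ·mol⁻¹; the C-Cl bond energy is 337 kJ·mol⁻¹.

Bonds broken (reactants):
  H-H: 2 × 444 = 888
  O=O: 1 × 482 = 482
  Σ(broken) = 1370 kJ
Bonds formed (products):
  O-H: 4 × 478 = 1912
  Σ(formed) = 1912 kJ
ΔH = Σ(broken) − Σ(formed) = 1370 − 1912 = −542 kJ

ΔH ≈ −542 kJ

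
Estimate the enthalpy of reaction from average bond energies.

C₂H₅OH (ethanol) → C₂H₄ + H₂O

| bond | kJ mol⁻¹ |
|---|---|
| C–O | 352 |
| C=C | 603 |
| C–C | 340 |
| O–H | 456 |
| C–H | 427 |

Bonds broken (reactants):
  C–C: 1 × 340 = 340
  C–H: 5 × 427 = 2135
  C–O: 1 × 352 = 352
  O–H: 1 × 456 = 456
  Σ(broken) = 3283 kJ
Bonds formed (products):
  C–H: 4 × 427 = 1708
  C=C: 1 × 603 = 603
  O–H: 2 × 456 = 912
  Σ(formed) = 3223 kJ
ΔH = Σ(broken) − Σ(formed) = 3283 − 3223 = +60 kJ

ΔH ≈ +60 kJ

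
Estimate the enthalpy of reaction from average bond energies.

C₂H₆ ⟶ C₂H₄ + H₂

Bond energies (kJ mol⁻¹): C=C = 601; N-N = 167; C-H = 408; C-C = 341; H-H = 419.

ΔH ≈ +137 kJ

Bonds broken (reactants):
  C-C: 1 × 341 = 341
  C-H: 6 × 408 = 2448
  Σ(broken) = 2789 kJ
Bonds formed (products):
  C-H: 4 × 408 = 1632
  C=C: 1 × 601 = 601
  H-H: 1 × 419 = 419
  Σ(formed) = 2652 kJ
ΔH = Σ(broken) − Σ(formed) = 2789 − 2652 = +137 kJ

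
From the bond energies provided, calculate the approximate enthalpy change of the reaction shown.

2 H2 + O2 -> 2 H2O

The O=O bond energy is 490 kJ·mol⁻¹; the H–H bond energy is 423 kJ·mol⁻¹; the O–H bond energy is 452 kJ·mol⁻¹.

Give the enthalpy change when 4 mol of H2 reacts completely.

Bonds broken (reactants):
  H–H: 2 × 423 = 846
  O=O: 1 × 490 = 490
  Σ(broken) = 1336 kJ
Bonds formed (products):
  O–H: 4 × 452 = 1808
  Σ(formed) = 1808 kJ
ΔH = Σ(broken) − Σ(formed) = 1336 − 1808 = −472 kJ
For 2× the reaction as written: 2 × (−472) = −944 kJ

ΔH = −944 kJ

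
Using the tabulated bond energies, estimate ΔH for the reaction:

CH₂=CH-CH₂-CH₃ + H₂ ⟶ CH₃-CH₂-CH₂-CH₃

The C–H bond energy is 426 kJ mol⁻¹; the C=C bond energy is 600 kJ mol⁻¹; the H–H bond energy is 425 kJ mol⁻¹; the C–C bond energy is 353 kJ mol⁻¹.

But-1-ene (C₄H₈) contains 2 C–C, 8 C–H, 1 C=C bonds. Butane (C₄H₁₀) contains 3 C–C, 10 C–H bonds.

ΔH ≈ −180 kJ

Bonds broken (reactants):
  C–C: 2 × 353 = 706
  C–H: 8 × 426 = 3408
  C=C: 1 × 600 = 600
  H–H: 1 × 425 = 425
  Σ(broken) = 5139 kJ
Bonds formed (products):
  C–C: 3 × 353 = 1059
  C–H: 10 × 426 = 4260
  Σ(formed) = 5319 kJ
ΔH = Σ(broken) − Σ(formed) = 5139 − 5319 = −180 kJ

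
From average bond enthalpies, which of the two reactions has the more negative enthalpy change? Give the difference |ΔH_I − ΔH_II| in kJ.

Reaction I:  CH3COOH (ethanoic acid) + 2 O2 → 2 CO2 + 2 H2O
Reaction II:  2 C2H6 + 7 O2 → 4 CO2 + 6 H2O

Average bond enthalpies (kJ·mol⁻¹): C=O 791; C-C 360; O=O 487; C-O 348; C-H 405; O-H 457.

Reaction I:
  Bonds broken (reactants):
    C-C: 1 × 360 = 360
    C-H: 3 × 405 = 1215
    C-O: 1 × 348 = 348
    C=O: 1 × 791 = 791
    O-H: 1 × 457 = 457
    O=O: 2 × 487 = 974
    Σ(broken) = 4145 kJ
  Bonds formed (products):
    C=O: 4 × 791 = 3164
    O-H: 4 × 457 = 1828
    Σ(formed) = 4992 kJ
  ΔH_I = 4145 − 4992 = −847 kJ
Reaction II:
  Bonds broken (reactants):
    C-C: 2 × 360 = 720
    C-H: 12 × 405 = 4860
    O=O: 7 × 487 = 3409
    Σ(broken) = 8989 kJ
  Bonds formed (products):
    C=O: 8 × 791 = 6328
    O-H: 12 × 457 = 5484
    Σ(formed) = 11812 kJ
  ΔH_II = 8989 − 11812 = −2823 kJ
ΔH_I − ΔH_II = +1976 kJ, so reaction II has the more negative ΔH; |ΔH_I − ΔH_II| = 1976 kJ.

Reaction II, by 1976 kJ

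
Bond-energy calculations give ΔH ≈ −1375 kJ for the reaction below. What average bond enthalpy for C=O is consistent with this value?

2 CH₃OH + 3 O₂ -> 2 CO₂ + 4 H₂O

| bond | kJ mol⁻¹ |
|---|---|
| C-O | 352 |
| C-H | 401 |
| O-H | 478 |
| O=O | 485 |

Let D be the C=O bond energy.
Σ(broken) = 6×401 + 2×352 + 2×478 + 3×485 = 5521
Σ(formed) = 4×D + 8×478 = 3824 + 4D
ΔH = Σ(broken) − Σ(formed) = (5521) − (3824 + 4D) = +1697 − 4D
Setting this equal to −1375 kJ gives 4D = 3072, so D = 768 kJ/mol.

D(C=O) ≈ 768 kJ/mol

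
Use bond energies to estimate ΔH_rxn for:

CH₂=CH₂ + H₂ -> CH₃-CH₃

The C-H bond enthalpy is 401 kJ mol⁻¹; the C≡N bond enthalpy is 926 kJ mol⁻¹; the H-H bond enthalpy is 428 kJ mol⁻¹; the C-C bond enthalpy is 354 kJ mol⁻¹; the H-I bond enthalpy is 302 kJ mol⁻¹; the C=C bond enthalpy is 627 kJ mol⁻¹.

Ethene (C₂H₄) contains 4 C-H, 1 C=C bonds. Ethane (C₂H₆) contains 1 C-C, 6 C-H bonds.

Bonds broken (reactants):
  C-H: 4 × 401 = 1604
  C=C: 1 × 627 = 627
  H-H: 1 × 428 = 428
  Σ(broken) = 2659 kJ
Bonds formed (products):
  C-C: 1 × 354 = 354
  C-H: 6 × 401 = 2406
  Σ(formed) = 2760 kJ
ΔH = Σ(broken) − Σ(formed) = 2659 − 2760 = −101 kJ

ΔH ≈ −101 kJ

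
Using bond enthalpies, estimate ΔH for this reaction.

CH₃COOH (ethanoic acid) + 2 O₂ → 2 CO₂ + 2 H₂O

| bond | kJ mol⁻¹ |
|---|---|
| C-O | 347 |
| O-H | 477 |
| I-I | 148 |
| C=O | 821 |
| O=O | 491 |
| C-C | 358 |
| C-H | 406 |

ΔH ≈ −989 kJ

Bonds broken (reactants):
  C-C: 1 × 358 = 358
  C-H: 3 × 406 = 1218
  C-O: 1 × 347 = 347
  C=O: 1 × 821 = 821
  O-H: 1 × 477 = 477
  O=O: 2 × 491 = 982
  Σ(broken) = 4203 kJ
Bonds formed (products):
  C=O: 4 × 821 = 3284
  O-H: 4 × 477 = 1908
  Σ(formed) = 5192 kJ
ΔH = Σ(broken) − Σ(formed) = 4203 − 5192 = −989 kJ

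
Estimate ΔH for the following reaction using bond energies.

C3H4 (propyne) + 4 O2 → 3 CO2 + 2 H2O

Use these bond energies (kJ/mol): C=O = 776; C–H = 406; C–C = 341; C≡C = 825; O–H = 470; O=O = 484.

Bonds broken (reactants):
  C≡C: 1 × 825 = 825
  C–C: 1 × 341 = 341
  C–H: 4 × 406 = 1624
  O=O: 4 × 484 = 1936
  Σ(broken) = 4726 kJ
Bonds formed (products):
  C=O: 6 × 776 = 4656
  O–H: 4 × 470 = 1880
  Σ(formed) = 6536 kJ
ΔH = Σ(broken) − Σ(formed) = 4726 − 6536 = −1810 kJ

ΔH ≈ −1810 kJ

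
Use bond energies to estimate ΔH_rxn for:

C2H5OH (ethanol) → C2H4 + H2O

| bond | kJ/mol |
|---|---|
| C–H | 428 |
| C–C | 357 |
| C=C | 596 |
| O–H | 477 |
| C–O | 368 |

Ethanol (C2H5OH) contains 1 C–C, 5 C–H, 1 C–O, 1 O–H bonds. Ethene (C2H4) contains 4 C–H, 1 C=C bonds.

ΔH ≈ +80 kJ

Bonds broken (reactants):
  C–C: 1 × 357 = 357
  C–H: 5 × 428 = 2140
  C–O: 1 × 368 = 368
  O–H: 1 × 477 = 477
  Σ(broken) = 3342 kJ
Bonds formed (products):
  C–H: 4 × 428 = 1712
  C=C: 1 × 596 = 596
  O–H: 2 × 477 = 954
  Σ(formed) = 3262 kJ
ΔH = Σ(broken) − Σ(formed) = 3342 − 3262 = +80 kJ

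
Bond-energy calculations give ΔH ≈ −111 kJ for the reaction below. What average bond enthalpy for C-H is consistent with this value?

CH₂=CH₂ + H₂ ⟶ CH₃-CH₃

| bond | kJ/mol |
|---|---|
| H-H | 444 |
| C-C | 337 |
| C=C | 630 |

D(C-H) ≈ 424 kJ/mol

Let D be the C-H bond energy.
Σ(broken) = 4×D + 1×630 + 1×444 = 1074 + 4D
Σ(formed) = 1×337 + 6×D = 337 + 6D
ΔH = Σ(broken) − Σ(formed) = (1074 + 4D) − (337 + 6D) = +737 − 2D
Setting this equal to −111 kJ gives 2D = 848, so D = 424 kJ/mol.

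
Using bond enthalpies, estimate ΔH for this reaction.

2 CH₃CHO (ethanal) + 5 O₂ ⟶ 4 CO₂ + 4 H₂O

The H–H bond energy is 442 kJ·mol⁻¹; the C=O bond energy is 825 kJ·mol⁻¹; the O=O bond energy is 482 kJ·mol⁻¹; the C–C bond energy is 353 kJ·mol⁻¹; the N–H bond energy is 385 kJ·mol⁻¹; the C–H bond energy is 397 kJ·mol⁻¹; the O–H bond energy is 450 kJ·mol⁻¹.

ΔH ≈ −2258 kJ

Bonds broken (reactants):
  C–C: 2 × 353 = 706
  C–H: 8 × 397 = 3176
  C=O: 2 × 825 = 1650
  O=O: 5 × 482 = 2410
  Σ(broken) = 7942 kJ
Bonds formed (products):
  C=O: 8 × 825 = 6600
  O–H: 8 × 450 = 3600
  Σ(formed) = 10200 kJ
ΔH = Σ(broken) − Σ(formed) = 7942 − 10200 = −2258 kJ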